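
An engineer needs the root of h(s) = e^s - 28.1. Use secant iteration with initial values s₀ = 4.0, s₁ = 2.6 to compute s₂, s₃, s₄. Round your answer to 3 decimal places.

3.098, 3.439, 3.323

h(4.0) = 26.49815, h(2.6) = -14.63626
s₂ = 2.60000 − (-14.63626)·(2.60000 − 4.00000) / (-14.63626 − 26.49815) = 2.60000 − (20.49077)/(-41.13441) = 3.09814
h(3.09814) = -5.94326
s₃ = 3.09814 − (-5.94326)·(3.09814 − 2.60000) / (-5.94326 − (-14.63626)) = 3.09814 − (-2.96059)/(8.69300) = 3.43871
h(3.43871) = 3.04684
s₄ = 3.43871 − 3.04684·(3.43871 − 3.09814) / (3.04684 − (-5.94326)) = 3.43871 − (1.03767)/(8.99010) = 3.32329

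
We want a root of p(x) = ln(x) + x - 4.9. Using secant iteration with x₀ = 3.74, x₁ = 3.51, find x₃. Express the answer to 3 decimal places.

3.615

p(3.74) = 0.15909, p(3.51) = -0.13438
x₂ = 3.51000 − (-0.13438)·(3.51000 − 3.74000) / (-0.13438 − 0.15909) = 3.51000 − (0.03091)/(-0.29347) = 3.61532
p(3.61532) = 0.00050
x₃ = 3.61532 − 0.00050·(3.61532 − 3.51000) / (0.00050 − (-0.13438)) = 3.61532 − (0.00005)/(0.13488) = 3.61493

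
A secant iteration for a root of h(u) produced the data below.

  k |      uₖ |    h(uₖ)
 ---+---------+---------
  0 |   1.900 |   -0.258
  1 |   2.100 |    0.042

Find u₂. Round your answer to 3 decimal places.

2.072

u₂ = 2.100 − 0.042·(2.100 − 1.900) / (0.042 − (-0.258))
   = 2.100 − (0.00840)/(0.30000) = 2.07200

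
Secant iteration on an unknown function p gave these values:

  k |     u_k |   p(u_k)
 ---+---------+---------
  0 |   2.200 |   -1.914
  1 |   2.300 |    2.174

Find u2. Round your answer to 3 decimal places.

2.247

u2 = 2.300 − 2.174·(2.300 − 2.200) / (2.174 − (-1.914))
   = 2.300 − (0.21740)/(4.08800) = 2.24682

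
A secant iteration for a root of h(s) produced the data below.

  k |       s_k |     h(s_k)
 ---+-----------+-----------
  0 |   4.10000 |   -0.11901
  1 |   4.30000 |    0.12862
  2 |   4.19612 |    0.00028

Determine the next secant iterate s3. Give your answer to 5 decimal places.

s3 = 4.19612 − 0.00028·(4.19612 − 4.30000) / (0.00028 − 0.12862)
   = 4.19612 − (-0.0000291)/(-0.1283400) = 4.1958934

4.19589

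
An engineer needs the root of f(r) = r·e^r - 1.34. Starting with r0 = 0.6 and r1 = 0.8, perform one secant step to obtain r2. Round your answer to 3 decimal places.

0.672

f(0.6) = -0.24673, f(0.8) = 0.44043
r2 = 0.80000 − 0.44043·(0.80000 − 0.60000) / (0.44043 − (-0.24673)) = 0.80000 − (0.08809)/(0.68716) = 0.67181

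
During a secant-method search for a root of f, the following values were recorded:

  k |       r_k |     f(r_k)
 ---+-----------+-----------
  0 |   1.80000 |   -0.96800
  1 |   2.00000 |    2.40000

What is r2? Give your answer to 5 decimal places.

r2 = 2.00000 − 2.40000·(2.00000 − 1.80000) / (2.40000 − (-0.96800))
   = 2.00000 − (0.4800000)/(3.3680000) = 1.8574822

1.85748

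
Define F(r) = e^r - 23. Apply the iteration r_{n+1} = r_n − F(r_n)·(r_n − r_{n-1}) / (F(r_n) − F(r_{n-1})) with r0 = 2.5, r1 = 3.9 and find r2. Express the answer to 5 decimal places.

F(2.5) = -10.8175060, F(3.9) = 26.4024491
r2 = 3.9000000 − 26.4024491·(3.9000000 − 2.5000000) / (26.4024491 − (-10.8175060)) = 3.9000000 − (36.9634287)/(37.2199551) = 2.9068922

2.90689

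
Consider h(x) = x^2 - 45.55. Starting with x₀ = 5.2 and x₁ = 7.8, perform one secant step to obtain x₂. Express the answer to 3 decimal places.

h(5.2) = -18.51000, h(7.8) = 15.29000
x₂ = 7.80000 − 15.29000·(7.80000 − 5.20000) / (15.29000 − (-18.51000)) = 7.80000 − (39.75400)/(33.80000) = 6.62385

6.624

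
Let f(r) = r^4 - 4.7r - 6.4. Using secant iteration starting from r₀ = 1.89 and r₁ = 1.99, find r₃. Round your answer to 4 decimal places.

f(1.89) = -2.523102, f(1.99) = -0.070608
r₂ = 1.990000 − (-0.070608)·(1.990000 − 1.890000) / (-0.070608 − (-2.523102)) = 1.990000 − (-0.007061)/(2.452494) = 1.992879
f(1.992879) = 0.006812
r₃ = 1.992879 − 0.006812·(1.992879 − 1.990000) / (0.006812 − (-0.070608)) = 1.992879 − (0.000020)/(0.077420) = 1.992626

1.9926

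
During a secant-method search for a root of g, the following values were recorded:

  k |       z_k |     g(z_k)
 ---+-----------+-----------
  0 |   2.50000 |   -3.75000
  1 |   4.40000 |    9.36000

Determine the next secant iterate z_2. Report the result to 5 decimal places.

z_2 = 4.40000 − 9.36000·(4.40000 − 2.50000) / (9.36000 − (-3.75000))
   = 4.40000 − (17.7840000)/(13.1100000) = 3.0434783

3.04348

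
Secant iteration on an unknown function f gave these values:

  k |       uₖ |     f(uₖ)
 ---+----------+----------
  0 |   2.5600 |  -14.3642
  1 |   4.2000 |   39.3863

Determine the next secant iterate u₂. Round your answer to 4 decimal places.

u₂ = 4.2000 − 39.3863·(4.2000 − 2.5600) / (39.3863 − (-14.3642))
   = 4.2000 − (64.593532)/(53.750500) = 2.998271

2.9983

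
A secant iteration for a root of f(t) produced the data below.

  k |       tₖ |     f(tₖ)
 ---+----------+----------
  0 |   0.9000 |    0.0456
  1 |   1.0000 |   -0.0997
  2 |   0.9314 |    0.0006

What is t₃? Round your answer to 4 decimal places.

t₃ = 0.9314 − 0.0006·(0.9314 − 1.0000) / (0.0006 − (-0.0997))
   = 0.9314 − (-0.000041)/(0.100300) = 0.931810

0.9318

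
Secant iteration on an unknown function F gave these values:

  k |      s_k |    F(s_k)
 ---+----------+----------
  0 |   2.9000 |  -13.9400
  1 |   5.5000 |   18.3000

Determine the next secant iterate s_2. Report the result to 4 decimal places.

s_2 = 5.5000 − 18.3000·(5.5000 − 2.9000) / (18.3000 − (-13.9400))
   = 5.5000 − (47.580000)/(32.240000) = 4.024194

4.0242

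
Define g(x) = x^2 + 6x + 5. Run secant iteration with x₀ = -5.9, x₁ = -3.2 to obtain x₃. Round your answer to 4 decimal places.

g(-5.9) = 4.410000, g(-3.2) = -3.960000
x₂ = -3.200000 − (-3.960000)·(-3.200000 − (-5.900000)) / (-3.960000 − 4.410000) = -3.200000 − (-10.692000)/(-8.370000) = -4.477419
g(-4.477419) = -1.817232
x₃ = -4.477419 − (-1.817232)·(-4.477419 − (-3.200000)) / (-1.817232 − (-3.960000)) = -4.477419 − (2.321367)/(2.142768) = -5.560769

-5.5608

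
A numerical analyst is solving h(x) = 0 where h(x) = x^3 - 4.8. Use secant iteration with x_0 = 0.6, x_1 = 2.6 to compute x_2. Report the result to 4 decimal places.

1.1281

h(0.6) = -4.584000, h(2.6) = 12.776000
x_2 = 2.600000 − 12.776000·(2.600000 − 0.600000) / (12.776000 − (-4.584000)) = 2.600000 − (25.552000)/(17.360000) = 1.128111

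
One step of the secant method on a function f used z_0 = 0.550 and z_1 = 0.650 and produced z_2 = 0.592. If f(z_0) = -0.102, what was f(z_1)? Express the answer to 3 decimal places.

The secant line through (0.550, -0.102) and (0.650, f(z_1)) crosses zero at z_2 = 0.592.
So (0.550, -0.102), (0.650, f(z_1)), (0.592, 0) are collinear:
f(z_1) = -0.102 · (0.650 − 0.592) / (0.550 − 0.592) = -0.102 · (0.05800)/(-0.04200) = 0.14086

0.141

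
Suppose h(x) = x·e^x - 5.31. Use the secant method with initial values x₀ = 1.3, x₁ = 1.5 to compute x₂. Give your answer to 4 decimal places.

1.3553

h(1.3) = -0.539914, h(1.5) = 1.412534
x₂ = 1.500000 − 1.412534·(1.500000 − 1.300000) / (1.412534 − (-0.539914)) = 1.500000 − (0.282507)/(1.952448) = 1.355306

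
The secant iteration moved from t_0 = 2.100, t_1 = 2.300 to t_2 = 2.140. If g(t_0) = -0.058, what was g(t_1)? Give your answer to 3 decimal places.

The secant line through (2.100, -0.058) and (2.300, g(t_1)) crosses zero at t_2 = 2.140.
So (2.100, -0.058), (2.300, g(t_1)), (2.140, 0) are collinear:
g(t_1) = -0.058 · (2.300 − 2.140) / (2.100 − 2.140) = -0.058 · (0.16000)/(-0.04000) = 0.23200

0.232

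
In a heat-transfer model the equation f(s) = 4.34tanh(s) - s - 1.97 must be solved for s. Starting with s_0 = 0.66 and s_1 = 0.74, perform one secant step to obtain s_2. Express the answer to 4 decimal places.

0.7283

f(0.66) = -0.119903, f(0.74) = 0.020490
s_2 = 0.740000 − 0.020490·(0.740000 − 0.660000) / (0.020490 − (-0.119903)) = 0.740000 − (0.001639)/(0.140393) = 0.728324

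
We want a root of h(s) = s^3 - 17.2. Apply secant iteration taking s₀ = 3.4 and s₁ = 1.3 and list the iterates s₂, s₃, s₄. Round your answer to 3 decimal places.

2.149, 2.948, 2.519

h(3.4) = 22.10400, h(1.3) = -15.00300
s₂ = 1.30000 − (-15.00300)·(1.30000 − 3.40000) / (-15.00300 − 22.10400) = 1.30000 − (31.50630)/(-37.10700) = 2.14907
h(2.14907) = -7.27457
s₃ = 2.14907 − (-7.27457)·(2.14907 − 1.30000) / (-7.27457 − (-15.00300)) = 2.14907 − (-6.17659)/(7.72843) = 2.94827
h(2.94827) = 8.42723
s₄ = 2.94827 − 8.42723·(2.94827 − 2.14907) / (8.42723 − (-7.27457)) = 2.94827 − (6.73507)/(15.70180) = 2.51933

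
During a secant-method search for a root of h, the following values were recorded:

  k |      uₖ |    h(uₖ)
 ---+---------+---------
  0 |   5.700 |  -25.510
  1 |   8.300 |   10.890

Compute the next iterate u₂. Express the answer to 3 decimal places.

u₂ = 8.300 − 10.890·(8.300 − 5.700) / (10.890 − (-25.510))
   = 8.300 − (28.31400)/(36.40000) = 7.52214

7.522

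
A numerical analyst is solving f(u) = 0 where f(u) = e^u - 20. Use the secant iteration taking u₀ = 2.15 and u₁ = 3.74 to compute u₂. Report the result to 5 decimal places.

2.69158

f(2.15) = -11.4151416, f(3.74) = 22.0979902
u₂ = 3.7400000 − 22.0979902·(3.7400000 − 2.1500000) / (22.0979902 − (-11.4151416)) = 3.7400000 − (35.1358044)/(33.5131318) = 2.6915810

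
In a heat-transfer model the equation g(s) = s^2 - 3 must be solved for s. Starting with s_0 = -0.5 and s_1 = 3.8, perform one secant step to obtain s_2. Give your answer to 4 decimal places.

0.3333

g(-0.5) = -2.750000, g(3.8) = 11.440000
s_2 = 3.800000 − 11.440000·(3.800000 − (-0.500000)) / (11.440000 − (-2.750000)) = 3.800000 − (49.192000)/(14.190000) = 0.333333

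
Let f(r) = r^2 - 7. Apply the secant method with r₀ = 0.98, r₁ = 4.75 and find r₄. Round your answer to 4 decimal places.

2.6716

f(0.98) = -6.039600, f(4.75) = 15.562500
r₂ = 4.750000 − 15.562500·(4.750000 − 0.980000) / (15.562500 − (-6.039600)) = 4.750000 − (58.670625)/(21.602100) = 2.034031
f(2.034031) = -2.862716
r₃ = 2.034031 − (-2.862716)·(2.034031 − 4.750000) / (-2.862716 − 15.562500) = 2.034031 − (7.775047)/(-18.425216) = 2.456010
f(2.456010) = -0.968015
r₄ = 2.456010 − (-0.968015)·(2.456010 − 2.034031) / (-0.968015 − (-2.862716)) = 2.456010 − (-0.408482)/(1.894701) = 2.671602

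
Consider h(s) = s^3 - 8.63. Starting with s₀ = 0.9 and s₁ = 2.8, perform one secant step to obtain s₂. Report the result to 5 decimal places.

h(0.9) = -7.9010000, h(2.8) = 13.3220000
s₂ = 2.8000000 − 13.3220000·(2.8000000 − 0.9000000) / (13.3220000 − (-7.9010000)) = 2.8000000 − (25.3118000)/(21.2230000) = 1.6073411

1.60734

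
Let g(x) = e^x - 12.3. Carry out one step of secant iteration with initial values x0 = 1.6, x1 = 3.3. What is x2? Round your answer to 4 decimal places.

g(1.6) = -7.346968, g(3.3) = 14.812639
x2 = 3.300000 − 14.812639·(3.300000 − 1.600000) / (14.812639 − (-7.346968)) = 3.300000 − (25.181486)/(22.159606) = 2.163631

2.1636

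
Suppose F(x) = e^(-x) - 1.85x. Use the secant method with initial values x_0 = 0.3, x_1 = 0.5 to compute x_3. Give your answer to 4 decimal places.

0.3724

F(0.3) = 0.185818, F(0.5) = -0.318469
x_2 = 0.500000 − (-0.318469)·(0.500000 − 0.300000) / (-0.318469 − 0.185818) = 0.500000 − (-0.063694)/(-0.504288) = 0.373695
F(0.373695) = -0.003150
x_3 = 0.373695 − (-0.003150)·(0.373695 − 0.500000) / (-0.003150 − (-0.318469)) = 0.373695 − (0.000398)/(0.315319) = 0.372434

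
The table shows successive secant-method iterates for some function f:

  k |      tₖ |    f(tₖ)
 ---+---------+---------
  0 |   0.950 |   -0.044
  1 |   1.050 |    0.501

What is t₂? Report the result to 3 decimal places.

t₂ = 1.050 − 0.501·(1.050 − 0.950) / (0.501 − (-0.044))
   = 1.050 − (0.05010)/(0.54500) = 0.95807

0.958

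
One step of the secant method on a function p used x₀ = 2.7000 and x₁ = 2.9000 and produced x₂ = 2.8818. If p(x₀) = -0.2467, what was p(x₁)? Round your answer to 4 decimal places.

The secant line through (2.7000, -0.2467) and (2.9000, p(x₁)) crosses zero at x₂ = 2.8818.
So (2.7000, -0.2467), (2.9000, p(x₁)), (2.8818, 0) are collinear:
p(x₁) = -0.2467 · (2.9000 − 2.8818) / (2.7000 − 2.8818) = -0.2467 · (0.018200)/(-0.181800) = 0.024697

0.0247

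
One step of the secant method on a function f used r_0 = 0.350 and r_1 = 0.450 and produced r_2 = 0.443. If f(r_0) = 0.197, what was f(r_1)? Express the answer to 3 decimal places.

The secant line through (0.350, 0.197) and (0.450, f(r_1)) crosses zero at r_2 = 0.443.
So (0.350, 0.197), (0.450, f(r_1)), (0.443, 0) are collinear:
f(r_1) = 0.197 · (0.450 − 0.443) / (0.350 − 0.443) = 0.197 · (0.00700)/(-0.09300) = -0.01483

-0.015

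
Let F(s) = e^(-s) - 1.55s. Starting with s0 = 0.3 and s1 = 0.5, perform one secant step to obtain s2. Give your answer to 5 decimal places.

0.42416

F(0.3) = 0.2758182, F(0.5) = -0.1684693
s2 = 0.5000000 − (-0.1684693)·(0.5000000 − 0.3000000) / (-0.1684693 − 0.2758182) = 0.5000000 − (-0.0336939)/(-0.4442876) = 0.4241620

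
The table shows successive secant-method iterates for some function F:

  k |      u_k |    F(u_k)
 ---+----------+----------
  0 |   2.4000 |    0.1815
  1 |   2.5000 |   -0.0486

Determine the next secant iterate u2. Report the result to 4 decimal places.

2.4789

u2 = 2.5000 − (-0.0486)·(2.5000 − 2.4000) / (-0.0486 − 0.1815)
   = 2.5000 − (-0.004860)/(-0.230100) = 2.478879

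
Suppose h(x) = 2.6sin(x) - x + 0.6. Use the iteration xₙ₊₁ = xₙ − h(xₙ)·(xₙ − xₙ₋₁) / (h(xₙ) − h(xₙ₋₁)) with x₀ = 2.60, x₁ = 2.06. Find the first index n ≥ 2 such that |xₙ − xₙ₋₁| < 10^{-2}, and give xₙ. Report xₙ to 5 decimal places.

n = 4, xₙ = 2.38490

h(2.60) = -0.6596964, h(2.06) = 0.8350391
x₂ = 2.0600000 − 0.8350391·(-0.5400000)/(1.4947355) = 2.3616728;  |Δ| = 0.3016728
h(2.3616728) = 0.0667054
x₃ = 2.3616728 − 0.0667054·(0.3016728)/(-0.7683337) = 2.3878636;  |Δ| = 0.0261907
h(2.3878636) = -0.0085209
x₄ = 2.3878636 − (-0.0085209)·(0.0261907)/(-0.0752264) = 2.3848969;  |Δ| = 0.0029666
|x₄ − x₃| = 0.0029666 < 10^{-2}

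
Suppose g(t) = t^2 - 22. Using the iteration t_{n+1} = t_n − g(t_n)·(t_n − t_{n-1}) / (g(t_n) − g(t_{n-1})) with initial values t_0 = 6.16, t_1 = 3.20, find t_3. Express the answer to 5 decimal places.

g(6.16) = 15.9456000, g(3.20) = -11.7600000
t_2 = 3.2000000 − (-11.7600000)·(3.2000000 − 6.1600000) / (-11.7600000 − 15.9456000) = 3.2000000 − (34.8096000)/(-27.7056000) = 4.4564103
g(4.4564103) = -2.1404076
t_3 = 4.4564103 − (-2.1404076)·(4.4564103 − 3.2000000) / (-2.1404076 − (-11.7600000)) = 4.4564103 − (-2.6892301)/(9.6195924) = 4.7359678

4.73597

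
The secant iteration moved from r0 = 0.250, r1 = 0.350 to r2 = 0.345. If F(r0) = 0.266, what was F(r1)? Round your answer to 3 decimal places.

The secant line through (0.250, 0.266) and (0.350, F(r1)) crosses zero at r2 = 0.345.
So (0.250, 0.266), (0.350, F(r1)), (0.345, 0) are collinear:
F(r1) = 0.266 · (0.350 − 0.345) / (0.250 − 0.345) = 0.266 · (0.00500)/(-0.09500) = -0.01400

-0.014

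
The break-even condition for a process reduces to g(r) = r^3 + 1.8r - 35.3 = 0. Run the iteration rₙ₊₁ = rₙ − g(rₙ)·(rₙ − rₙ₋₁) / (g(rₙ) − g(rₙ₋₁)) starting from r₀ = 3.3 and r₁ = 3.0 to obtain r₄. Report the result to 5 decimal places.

g(3.3) = 6.5770000, g(3.0) = -2.9000000
r₂ = 3.0000000 − (-2.9000000)·(3.0000000 − 3.3000000) / (-2.9000000 − 6.5770000) = 3.0000000 − (0.8700000)/(-9.4770000) = 3.0918012
g(3.0918012) = -0.1795046
r₃ = 3.0918012 − (-0.1795046)·(3.0918012 − 3.0000000) / (-0.1795046 − (-2.9000000)) = 3.0918012 − (-0.0164787)/(2.7204954) = 3.0978585
g(3.0978585) = 0.0054472
r₄ = 3.0978585 − 0.0054472·(3.0978585 − 3.0918012) / (0.0054472 − (-0.1795046)) = 3.0978585 − (0.0000330)/(0.1849518) = 3.0976801

3.09768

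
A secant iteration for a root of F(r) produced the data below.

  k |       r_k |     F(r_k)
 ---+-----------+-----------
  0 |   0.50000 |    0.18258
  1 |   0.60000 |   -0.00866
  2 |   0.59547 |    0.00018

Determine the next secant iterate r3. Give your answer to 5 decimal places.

0.59556

r3 = 0.59547 − 0.00018·(0.59547 − 0.60000) / (0.00018 − (-0.00866))
   = 0.59547 − (-0.0000008)/(0.0088400) = 0.5955622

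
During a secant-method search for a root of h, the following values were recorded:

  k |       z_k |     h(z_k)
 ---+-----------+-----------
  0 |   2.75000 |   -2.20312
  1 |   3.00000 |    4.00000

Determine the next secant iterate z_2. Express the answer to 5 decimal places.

2.83879

z_2 = 3.00000 − 4.00000·(3.00000 − 2.75000) / (4.00000 − (-2.20312))
   = 3.00000 − (1.0000000)/(6.2031200) = 2.8387908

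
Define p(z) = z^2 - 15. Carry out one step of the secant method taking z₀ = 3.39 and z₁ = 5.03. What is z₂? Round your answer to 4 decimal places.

3.8066

p(3.39) = -3.507900, p(5.03) = 10.300900
z₂ = 5.030000 − 10.300900·(5.030000 − 3.390000) / (10.300900 − (-3.507900)) = 5.030000 − (16.893476)/(13.808800) = 3.806615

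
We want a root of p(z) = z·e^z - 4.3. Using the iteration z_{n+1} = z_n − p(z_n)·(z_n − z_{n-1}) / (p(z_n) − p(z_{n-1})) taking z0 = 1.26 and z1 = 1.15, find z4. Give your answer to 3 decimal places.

1.242

p(1.26) = 0.14203, p(1.15) = -0.66808
z2 = 1.15000 − (-0.66808)·(1.15000 − 1.26000) / (-0.66808 − 0.14203) = 1.15000 − (0.07349)/(-0.81011) = 1.24071
p(1.24071) = -0.00951
z3 = 1.24071 − (-0.00951)·(1.24071 − 1.15000) / (-0.00951 − (-0.66808)) = 1.24071 − (-0.00086)/(0.65857) = 1.24202
p(1.24202) = 0.00065
z4 = 1.24202 − 0.00065·(1.24202 − 1.24071) / (0.00065 − (-0.00951)) = 1.24202 − (0.00000)/(0.01016) = 1.24194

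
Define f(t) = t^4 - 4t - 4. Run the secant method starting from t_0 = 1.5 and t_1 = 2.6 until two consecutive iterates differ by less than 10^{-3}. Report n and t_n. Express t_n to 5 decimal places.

n = 7, t_n = 1.83509

f(1.5) = -4.9375000, f(2.6) = 31.2976000
t_2 = 2.6000000 − 31.2976000·(1.1000000)/(36.2351000) = 1.6498892;  |Δ| = 0.9501108
f(1.6498892) = -3.1895413
t_3 = 1.6498892 − (-3.1895413)·(-0.9501108)/(-34.4871413) = 1.7377601;  |Δ| = 0.0878709
f(1.7377601) = -1.8317863
t_4 = 1.7377601 − (-1.8317863)·(0.0878709)/(1.3577550) = 1.8563094;  |Δ| = 0.1185492
f(1.8563094) = 0.4488820
t_5 = 1.8563094 − 0.4488820·(0.1185492)/(2.2806683) = 1.8329765;  |Δ| = 0.0233329
f(1.8329765) = -0.0436318
t_6 = 1.8329765 − (-0.0436318)·(-0.0233329)/(-0.4925138) = 1.8350435;  |Δ| = 0.0020671
f(1.8350435) = -0.0008943
t_7 = 1.8350435 − (-0.0008943)·(0.0020671)/(0.0427374) = 1.8350868;  |Δ| = 0.0000433
|t_7 − t_6| = 0.0000433 < 10^{-3}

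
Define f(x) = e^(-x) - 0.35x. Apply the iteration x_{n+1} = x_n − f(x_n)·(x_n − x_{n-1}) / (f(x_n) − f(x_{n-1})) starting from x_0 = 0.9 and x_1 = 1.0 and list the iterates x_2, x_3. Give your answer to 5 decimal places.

1.02426, 1.02506

f(0.9) = 0.0915697, f(1.0) = 0.0178794
x_2 = 1.0000000 − 0.0178794·(1.0000000 − 0.9000000) / (0.0178794 − 0.0915697) = 1.0000000 − (0.0017879)/(-0.0736902) = 1.0242630
f(1.0242630) = 0.0005690
x_3 = 1.0242630 − 0.0005690·(1.0242630 − 1.0000000) / (0.0005690 − 0.0178794) = 1.0242630 − (0.0000138)/(-0.0173105) = 1.0250605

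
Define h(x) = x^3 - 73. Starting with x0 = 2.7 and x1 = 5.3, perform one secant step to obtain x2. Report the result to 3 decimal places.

h(2.7) = -53.31700, h(5.3) = 75.87700
x2 = 5.30000 − 75.87700·(5.30000 − 2.70000) / (75.87700 − (-53.31700)) = 5.30000 − (197.28020)/(129.19400) = 3.77299

3.773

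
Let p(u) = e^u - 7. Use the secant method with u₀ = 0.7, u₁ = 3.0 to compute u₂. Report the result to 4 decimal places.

p(0.7) = -4.986247, p(3.0) = 13.085537
u₂ = 3.000000 − 13.085537·(3.000000 − 0.700000) / (13.085537 − (-4.986247)) = 3.000000 − (30.096735)/(18.071784) = 1.334601

1.3346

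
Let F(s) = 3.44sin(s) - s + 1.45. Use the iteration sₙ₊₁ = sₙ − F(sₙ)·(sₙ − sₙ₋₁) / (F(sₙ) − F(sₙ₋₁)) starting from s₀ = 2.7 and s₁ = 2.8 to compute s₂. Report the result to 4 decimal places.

2.7527

F(2.7) = 0.220187, F(2.8) = -0.197641
s₂ = 2.800000 − (-0.197641)·(2.800000 − 2.700000) / (-0.197641 − 0.220187) = 2.800000 − (-0.019764)/(-0.417828) = 2.752698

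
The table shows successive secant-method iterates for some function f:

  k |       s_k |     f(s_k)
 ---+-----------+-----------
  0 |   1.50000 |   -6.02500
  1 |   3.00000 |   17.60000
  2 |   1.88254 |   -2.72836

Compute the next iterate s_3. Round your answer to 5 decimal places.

2.03252

s_3 = 1.88254 − (-2.72836)·(1.88254 − 3.00000) / (-2.72836 − 17.60000)
   = 1.88254 − (3.0488332)/(-20.3283600) = 2.0325193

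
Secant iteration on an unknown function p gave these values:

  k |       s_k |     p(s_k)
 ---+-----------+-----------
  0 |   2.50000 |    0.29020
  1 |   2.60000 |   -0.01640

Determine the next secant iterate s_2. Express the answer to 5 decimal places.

s_2 = 2.60000 − (-0.01640)·(2.60000 − 2.50000) / (-0.01640 − 0.29020)
   = 2.60000 − (-0.0016400)/(-0.3066000) = 2.5946510

2.59465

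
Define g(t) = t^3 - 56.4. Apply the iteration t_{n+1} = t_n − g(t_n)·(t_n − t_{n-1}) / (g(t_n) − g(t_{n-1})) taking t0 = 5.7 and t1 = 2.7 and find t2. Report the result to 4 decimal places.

g(5.7) = 128.793000, g(2.7) = -36.717000
t2 = 2.700000 − (-36.717000)·(2.700000 − 5.700000) / (-36.717000 − 128.793000) = 2.700000 − (110.151000)/(-165.510000) = 3.365525

3.3655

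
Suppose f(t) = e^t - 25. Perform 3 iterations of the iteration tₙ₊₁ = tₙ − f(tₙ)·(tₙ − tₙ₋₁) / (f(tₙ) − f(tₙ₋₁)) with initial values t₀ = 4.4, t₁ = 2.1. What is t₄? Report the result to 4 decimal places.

f(4.4) = 56.450869, f(2.1) = -16.833830
t₂ = 2.100000 − (-16.833830)·(2.100000 − 4.400000) / (-16.833830 − 56.450869) = 2.100000 − (38.717809)/(-73.284699) = 2.628321
f(2.628321) = -11.149511
t₃ = 2.628321 − (-11.149511)·(2.628321 − 2.100000) / (-11.149511 − (-16.833830)) = 2.628321 − (-5.890516)/(5.684319) = 3.664595
f(3.664595) = 14.040329
t₄ = 3.664595 − 14.040329·(3.664595 − 2.628321) / (14.040329 − (-11.149511)) = 3.664595 − (14.549638)/(25.189841) = 3.086996

3.0870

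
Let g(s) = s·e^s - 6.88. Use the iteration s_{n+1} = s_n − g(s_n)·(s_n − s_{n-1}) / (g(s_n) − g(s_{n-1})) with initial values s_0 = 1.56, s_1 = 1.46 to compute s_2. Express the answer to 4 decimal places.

1.5122

g(1.56) = 0.543761, g(1.46) = -0.593299
s_2 = 1.460000 − (-0.593299)·(1.460000 − 1.560000) / (-0.593299 − 0.543761) = 1.460000 − (0.059330)/(-1.137060) = 1.512178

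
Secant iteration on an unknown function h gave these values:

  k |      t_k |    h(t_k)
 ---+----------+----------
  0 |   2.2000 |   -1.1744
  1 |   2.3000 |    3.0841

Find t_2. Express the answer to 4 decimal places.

t_2 = 2.3000 − 3.0841·(2.3000 − 2.2000) / (3.0841 − (-1.1744))
   = 2.3000 − (0.308410)/(4.258500) = 2.227578

2.2276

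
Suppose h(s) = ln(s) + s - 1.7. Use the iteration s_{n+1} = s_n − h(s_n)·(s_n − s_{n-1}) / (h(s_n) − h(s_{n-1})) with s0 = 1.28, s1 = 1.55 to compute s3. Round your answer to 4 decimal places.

h(1.28) = -0.173140, h(1.55) = 0.288255
s2 = 1.550000 − 0.288255·(1.550000 − 1.280000) / (0.288255 − (-0.173140)) = 1.550000 − (0.077829)/(0.461395) = 1.381318
h(1.381318) = 0.004357
s3 = 1.381318 − 0.004357·(1.381318 − 1.550000) / (0.004357 − 0.288255) = 1.381318 − (-0.000735)/(-0.283898) = 1.378730

1.3787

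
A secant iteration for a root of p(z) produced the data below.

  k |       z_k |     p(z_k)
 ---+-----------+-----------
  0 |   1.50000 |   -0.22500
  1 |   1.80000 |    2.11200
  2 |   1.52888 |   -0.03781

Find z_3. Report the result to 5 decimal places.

1.53365

z_3 = 1.52888 − (-0.03781)·(1.52888 − 1.80000) / (-0.03781 − 2.11200)
   = 1.52888 − (0.0102510)/(-2.1498100) = 1.5336484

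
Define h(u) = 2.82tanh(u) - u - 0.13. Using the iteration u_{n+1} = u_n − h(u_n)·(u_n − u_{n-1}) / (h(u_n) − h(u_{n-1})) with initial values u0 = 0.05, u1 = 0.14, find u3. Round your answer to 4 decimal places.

0.0716

h(0.05) = -0.039117, h(0.14) = 0.122241
u2 = 0.140000 − 0.122241·(0.140000 − 0.050000) / (0.122241 − (-0.039117)) = 0.140000 − (0.011002)/(0.161358) = 0.071818
h(0.071818) = 0.000362
u3 = 0.071818 − 0.000362·(0.071818 − 0.140000) / (0.000362 − 0.122241) = 0.071818 − (-0.000025)/(-0.121879) = 0.071616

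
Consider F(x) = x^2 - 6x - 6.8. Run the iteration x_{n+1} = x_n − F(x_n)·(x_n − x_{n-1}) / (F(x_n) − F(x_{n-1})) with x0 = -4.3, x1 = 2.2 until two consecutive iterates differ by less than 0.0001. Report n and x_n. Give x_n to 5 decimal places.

F(-4.3) = 37.4900000, F(2.2) = -15.1600000
x2 = 2.2000000 − (-15.1600000)·(6.5000000)/(-52.6500000) = 0.3283951;  |Δ| = 1.8716049
F(0.3283951) = -8.6625271
x3 = 0.3283951 − (-8.6625271)·(-1.8716049)/(6.4974729) = -2.1668563;  |Δ| = 2.4952514
F(-2.1668563) = 10.8964043
x4 = -2.1668563 − 10.8964043·(-2.4952514)/(19.5589314) = -0.7767360;  |Δ| = 1.3901203
F(-0.7767360) = -1.5362652
x5 = -0.7767360 − (-1.5362652)·(1.3901203)/(-12.4326695) = -0.9485087;  |Δ| = 0.1717727
F(-0.9485087) = -0.2092789
x6 = -0.9485087 − (-0.2092789)·(-0.1717727)/(1.3269863) = -0.9755990;  |Δ| = 0.0270903
F(-0.9755990) = 0.0053872
x7 = -0.9755990 − 0.0053872·(-0.0270903)/(0.2146661) = -0.9749191;  |Δ| = 0.0006799
F(-0.9749191) = -0.0000180
x8 = -0.9749191 − (-0.0000180)·(0.0006799)/(-0.0054052) = -0.9749214;  |Δ| = 0.0000023
|x8 − x7| = 0.0000023 < 0.0001

n = 8, x_n = -0.97492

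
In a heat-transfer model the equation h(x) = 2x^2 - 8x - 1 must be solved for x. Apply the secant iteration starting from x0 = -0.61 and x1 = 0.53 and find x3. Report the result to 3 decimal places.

h(-0.61) = 4.62420, h(0.53) = -4.67820
x2 = 0.53000 − (-4.67820)·(0.53000 − (-0.61000)) / (-4.67820 − 4.62420) = 0.53000 − (-5.33315)/(-9.30240) = -0.04331
h(-0.04331) = -0.64978
x3 = -0.04331 − (-0.64978)·(-0.04331 − 0.53000) / (-0.64978 − (-4.67820)) = -0.04331 − (0.37252)/(4.02842) = -0.13578

-0.136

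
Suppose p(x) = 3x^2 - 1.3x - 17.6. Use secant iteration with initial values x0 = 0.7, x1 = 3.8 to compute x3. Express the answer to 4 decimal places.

p(0.7) = -17.040000, p(3.8) = 20.780000
x2 = 3.800000 − 20.780000·(3.800000 − 0.700000) / (20.780000 − (-17.040000)) = 3.800000 − (64.418000)/(37.820000) = 2.096721
p(2.096721) = -7.137017
x3 = 2.096721 − (-7.137017)·(2.096721 − 3.800000) / (-7.137017 − 20.780000) = 2.096721 − (12.156329)/(-27.917017) = 2.532166

2.5322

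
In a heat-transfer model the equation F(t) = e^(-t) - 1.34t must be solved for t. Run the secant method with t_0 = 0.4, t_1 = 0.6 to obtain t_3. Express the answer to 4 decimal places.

F(0.4) = 0.134320, F(0.6) = -0.255188
t_2 = 0.600000 − (-0.255188)·(0.600000 − 0.400000) / (-0.255188 − 0.134320) = 0.600000 − (-0.051038)/(-0.389508) = 0.468969
F(0.468969) = -0.002772
t_3 = 0.468969 − (-0.002772)·(0.468969 − 0.600000) / (-0.002772 − (-0.255188)) = 0.468969 − (0.000363)/(0.252417) = 0.467530

0.4675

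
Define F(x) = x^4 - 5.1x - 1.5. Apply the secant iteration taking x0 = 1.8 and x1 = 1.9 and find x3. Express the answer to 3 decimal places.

F(1.8) = -0.18240, F(1.9) = 1.84210
x2 = 1.90000 − 1.84210·(1.90000 − 1.80000) / (1.84210 − (-0.18240)) = 1.90000 − (0.18421)/(2.02450) = 1.80901
F(1.80901) = -0.01659
x3 = 1.80901 − (-0.01659)·(1.80901 − 1.90000) / (-0.01659 − 1.84210) = 1.80901 − (0.00151)/(-1.85869) = 1.80982

1.810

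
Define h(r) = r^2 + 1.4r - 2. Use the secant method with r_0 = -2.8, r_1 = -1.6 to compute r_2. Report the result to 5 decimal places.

h(-2.8) = 1.9200000, h(-1.6) = -1.6800000
r_2 = -1.6000000 − (-1.6800000)·(-1.6000000 − (-2.8000000)) / (-1.6800000 − 1.9200000) = -1.6000000 − (-2.0160000)/(-3.6000000) = -2.1600000

-2.16000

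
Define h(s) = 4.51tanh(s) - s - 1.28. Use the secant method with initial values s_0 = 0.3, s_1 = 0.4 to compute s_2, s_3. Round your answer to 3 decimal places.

h(0.3) = -0.26618, h(0.4) = 0.03357
s_2 = 0.40000 − 0.03357·(0.40000 − 0.30000) / (0.03357 − (-0.26618)) = 0.40000 − (0.00336)/(0.29975) = 0.38880
h(0.38880) = 0.00137
s_3 = 0.38880 − 0.00137·(0.38880 − 0.40000) / (0.00137 − 0.03357) = 0.38880 − (-0.00002)/(-0.03220) = 0.38832

0.389, 0.388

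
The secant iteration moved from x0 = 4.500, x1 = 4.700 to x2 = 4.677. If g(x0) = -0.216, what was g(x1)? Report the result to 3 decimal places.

The secant line through (4.500, -0.216) and (4.700, g(x1)) crosses zero at x2 = 4.677.
So (4.500, -0.216), (4.700, g(x1)), (4.677, 0) are collinear:
g(x1) = -0.216 · (4.700 − 4.677) / (4.500 − 4.677) = -0.216 · (0.02300)/(-0.17700) = 0.02807

0.028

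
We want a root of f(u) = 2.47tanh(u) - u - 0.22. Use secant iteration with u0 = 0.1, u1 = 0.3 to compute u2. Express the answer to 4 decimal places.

0.1540

f(0.1) = -0.073820, f(0.3) = 0.199542
u2 = 0.300000 − 0.199542·(0.300000 − 0.100000) / (0.199542 − (-0.073820)) = 0.300000 − (0.039908)/(0.273362) = 0.154009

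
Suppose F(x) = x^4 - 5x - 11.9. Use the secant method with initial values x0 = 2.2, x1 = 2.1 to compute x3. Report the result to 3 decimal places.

F(2.2) = 0.52560, F(2.1) = -2.95190
x2 = 2.10000 − (-2.95190)·(2.10000 − 2.20000) / (-2.95190 − 0.52560) = 2.10000 − (0.29519)/(-3.47750) = 2.18489
F(2.18489) = -0.03597
x3 = 2.18489 − (-0.03597)·(2.18489 − 2.10000) / (-0.03597 − (-2.95190)) = 2.18489 − (-0.00305)/(2.91593) = 2.18593

2.186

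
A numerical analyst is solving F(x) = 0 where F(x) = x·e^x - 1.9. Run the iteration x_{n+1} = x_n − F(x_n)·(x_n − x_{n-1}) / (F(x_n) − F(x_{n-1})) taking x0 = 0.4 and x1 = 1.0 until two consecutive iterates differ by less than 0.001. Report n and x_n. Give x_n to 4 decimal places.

F(0.4) = -1.303270, F(1.0) = 0.818282
x2 = 1.000000 − 0.818282·(0.600000)/(2.121552) = 0.768580;  |Δ| = 0.231420
F(0.768580) = -0.242401
x3 = 0.768580 − (-0.242401)·(-0.231420)/(-1.060683) = 0.821467;  |Δ| = 0.052887
F(0.821467) = -0.032120
x4 = 0.821467 − (-0.032120)·(0.052887)/(0.210282) = 0.829546;  |Δ| = 0.008078
F(0.829546) = 0.001548
x5 = 0.829546 − 0.001548·(0.008078)/(0.033668) = 0.829174;  |Δ| = 0.000372
|x5 − x4| = 0.000372 < 0.001

n = 5, x_n = 0.8292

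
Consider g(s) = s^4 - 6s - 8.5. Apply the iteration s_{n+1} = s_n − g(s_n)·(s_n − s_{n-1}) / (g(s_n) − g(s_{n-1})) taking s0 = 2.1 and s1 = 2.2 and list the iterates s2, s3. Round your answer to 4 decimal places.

g(2.1) = -1.651900, g(2.2) = 1.725600
s2 = 2.200000 − 1.725600·(2.200000 − 2.100000) / (1.725600 − (-1.651900)) = 2.200000 − (0.172560)/(3.377500) = 2.148909
g(2.148909) = -0.069287
s3 = 2.148909 − (-0.069287)·(2.148909 − 2.200000) / (-0.069287 − 1.725600) = 2.148909 − (0.003540)/(-1.794887) = 2.150881

2.1489, 2.1509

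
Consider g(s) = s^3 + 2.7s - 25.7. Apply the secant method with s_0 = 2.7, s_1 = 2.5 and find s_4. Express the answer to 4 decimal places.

g(2.7) = 1.273000, g(2.5) = -3.325000
s_2 = 2.500000 − (-3.325000)·(2.500000 − 2.700000) / (-3.325000 − 1.273000) = 2.500000 − (0.665000)/(-4.598000) = 2.644628
g(2.644628) = -0.062822
s_3 = 2.644628 − (-0.062822)·(2.644628 − 2.500000) / (-0.062822 − (-3.325000)) = 2.644628 − (-0.009086)/(3.262178) = 2.647413
g(2.647413) = 0.003199
s_4 = 2.647413 − 0.003199·(2.647413 − 2.644628) / (0.003199 − (-0.062822)) = 2.647413 − (0.000009)/(0.066022) = 2.647278

2.6473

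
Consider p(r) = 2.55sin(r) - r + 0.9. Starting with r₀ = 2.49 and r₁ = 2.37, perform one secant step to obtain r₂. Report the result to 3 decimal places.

p(2.49) = -0.04354, p(2.37) = 0.30806
r₂ = 2.37000 − 0.30806·(2.37000 − 2.49000) / (0.30806 − (-0.04354)) = 2.37000 − (-0.03697)/(0.35160) = 2.47514

2.475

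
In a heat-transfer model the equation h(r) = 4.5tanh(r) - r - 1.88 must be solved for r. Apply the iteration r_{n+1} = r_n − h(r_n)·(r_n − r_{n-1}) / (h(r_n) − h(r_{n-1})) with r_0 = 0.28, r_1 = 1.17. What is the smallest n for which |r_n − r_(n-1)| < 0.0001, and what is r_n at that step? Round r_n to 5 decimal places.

h(0.28) = -0.9319271, h(1.17) = 0.6592248
r_2 = 1.1700000 − 0.6592248·(0.8900000)/(1.5911519) = 0.8012671;  |Δ| = 0.3687329
h(0.8012671) = 0.3100834
r_3 = 0.8012671 − 0.3100834·(-0.3687329)/(-0.3491414) = 0.4737839;  |Δ| = 0.3274833
h(0.4737839) = -0.3681520
r_4 = 0.4737839 − (-0.3681520)·(-0.3274833)/(-0.6782354) = 0.6515446;  |Δ| = 0.1777607
h(0.6515446) = 0.0456452
r_5 = 0.6515446 − 0.0456452·(0.1777607)/(0.4137972) = 0.6319361;  |Δ| = 0.0196085
h(0.6319361) = 0.0052916
r_6 = 0.6319361 − 0.0052916·(-0.0196085)/(-0.0403536) = 0.6293648;  |Δ| = 0.0025713
h(0.6293648) = -0.0000987
r_7 = 0.6293648 − (-0.0000987)·(-0.0025713)/(-0.0053903) = 0.6294119;  |Δ| = 0.0000471
|r_7 − r_6| = 0.0000471 < 0.0001

n = 7, r_n = 0.62941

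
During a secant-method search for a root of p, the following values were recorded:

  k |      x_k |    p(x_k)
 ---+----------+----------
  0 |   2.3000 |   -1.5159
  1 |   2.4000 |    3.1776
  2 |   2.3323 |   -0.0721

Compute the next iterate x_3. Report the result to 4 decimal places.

x_3 = 2.3323 − (-0.0721)·(2.3323 − 2.4000) / (-0.0721 − 3.1776)
   = 2.3323 − (0.004881)/(-3.249700) = 2.333802

2.3338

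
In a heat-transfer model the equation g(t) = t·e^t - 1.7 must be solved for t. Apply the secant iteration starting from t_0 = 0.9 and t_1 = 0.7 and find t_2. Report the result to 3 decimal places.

g(0.9) = 0.51364, g(0.7) = -0.29037
t_2 = 0.70000 − (-0.29037)·(0.70000 − 0.90000) / (-0.29037 − 0.51364) = 0.70000 − (0.05807)/(-0.80402) = 0.77223

0.772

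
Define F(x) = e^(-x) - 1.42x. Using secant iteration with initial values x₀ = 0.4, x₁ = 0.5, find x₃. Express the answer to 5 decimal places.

F(0.4) = 0.1023200, F(0.5) = -0.1034693
x₂ = 0.5000000 − (-0.1034693)·(0.5000000 − 0.4000000) / (-0.1034693 − 0.1023200) = 0.5000000 − (-0.0103469)/(-0.2057894) = 0.4497208
F(0.4497208) = -0.0007973
x₃ = 0.4497208 − (-0.0007973)·(0.4497208 − 0.5000000) / (-0.0007973 − (-0.1034693)) = 0.4497208 − (0.0000401)/(0.1026721) = 0.4493303

0.44933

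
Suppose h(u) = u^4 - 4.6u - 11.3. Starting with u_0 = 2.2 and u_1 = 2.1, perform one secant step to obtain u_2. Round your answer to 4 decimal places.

h(2.2) = 2.005600, h(2.1) = -1.511900
u_2 = 2.100000 − (-1.511900)·(2.100000 − 2.200000) / (-1.511900 − 2.005600) = 2.100000 − (0.151190)/(-3.517500) = 2.142982

2.1430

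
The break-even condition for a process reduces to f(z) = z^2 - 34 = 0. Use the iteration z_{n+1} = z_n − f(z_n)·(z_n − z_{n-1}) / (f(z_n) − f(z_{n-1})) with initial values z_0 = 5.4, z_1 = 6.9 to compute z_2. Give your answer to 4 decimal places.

5.7935

f(5.4) = -4.840000, f(6.9) = 13.610000
z_2 = 6.900000 − 13.610000·(6.900000 − 5.400000) / (13.610000 − (-4.840000)) = 6.900000 − (20.415000)/(18.450000) = 5.793496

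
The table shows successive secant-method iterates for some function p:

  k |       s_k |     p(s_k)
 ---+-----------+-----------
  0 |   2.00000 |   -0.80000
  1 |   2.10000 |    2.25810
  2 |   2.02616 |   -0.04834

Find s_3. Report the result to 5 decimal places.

2.02771

s_3 = 2.02616 − (-0.04834)·(2.02616 − 2.10000) / (-0.04834 − 2.25810)
   = 2.02616 − (0.0035694)/(-2.3064400) = 2.0277076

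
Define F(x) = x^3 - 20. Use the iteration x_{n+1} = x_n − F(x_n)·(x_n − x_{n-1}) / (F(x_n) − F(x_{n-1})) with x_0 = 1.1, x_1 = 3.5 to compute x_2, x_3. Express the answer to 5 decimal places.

2.17851, 2.57090

F(1.1) = -18.6690000, F(3.5) = 22.8750000
x_2 = 3.5000000 − 22.8750000·(3.5000000 − 1.1000000) / (22.8750000 − (-18.6690000)) = 3.5000000 − (54.9000000)/(41.5440000) = 2.1785095
F(2.1785095) = -9.6610034
x_3 = 2.1785095 − (-9.6610034)·(2.1785095 − 3.5000000) / (-9.6610034 − 22.8750000) = 2.1785095 − (12.7669239)/(-32.5360034) = 2.5709033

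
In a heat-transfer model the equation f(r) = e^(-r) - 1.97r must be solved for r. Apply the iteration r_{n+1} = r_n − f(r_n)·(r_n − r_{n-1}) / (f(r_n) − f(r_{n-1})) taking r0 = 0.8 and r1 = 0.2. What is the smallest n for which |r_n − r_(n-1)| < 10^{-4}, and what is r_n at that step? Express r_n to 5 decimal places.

f(0.8) = -1.1266710, f(0.2) = 0.4247308
r2 = 0.2000000 − 0.4247308·(-0.6000000)/(1.5514018) = 0.3642633;  |Δ| = 0.1642633
f(0.3642633) = -0.0228906
r3 = 0.3642633 − (-0.0228906)·(0.1642633)/(-0.4476213) = 0.3558632;  |Δ| = 0.0084001
f(0.3558632) = -0.0004821
r4 = 0.3558632 − (-0.0004821)·(-0.0084001)/(0.0224085) = 0.3556825;  |Δ| = 0.0001807
f(0.3556825) = 0.0000005
r5 = 0.3556825 − 0.0000005·(-0.0001807)/(0.0004826) = 0.3556827;  |Δ| = 0.0000002
|r5 − r4| = 0.0000002 < 10^{-4}

n = 5, r_n = 0.35568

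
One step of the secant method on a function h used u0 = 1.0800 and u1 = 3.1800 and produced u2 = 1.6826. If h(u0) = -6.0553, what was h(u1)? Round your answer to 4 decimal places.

15.0468

The secant line through (1.0800, -6.0553) and (3.1800, h(u1)) crosses zero at u2 = 1.6826.
So (1.0800, -6.0553), (3.1800, h(u1)), (1.6826, 0) are collinear:
h(u1) = -6.0553 · (3.1800 − 1.6826) / (1.0800 − 1.6826) = -6.0553 · (1.497400)/(-0.602600) = 15.046808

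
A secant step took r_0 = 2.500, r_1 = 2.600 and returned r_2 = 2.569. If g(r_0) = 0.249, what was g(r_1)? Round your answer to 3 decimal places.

-0.112

The secant line through (2.500, 0.249) and (2.600, g(r_1)) crosses zero at r_2 = 2.569.
So (2.500, 0.249), (2.600, g(r_1)), (2.569, 0) are collinear:
g(r_1) = 0.249 · (2.600 − 2.569) / (2.500 − 2.569) = 0.249 · (0.03100)/(-0.06900) = -0.11187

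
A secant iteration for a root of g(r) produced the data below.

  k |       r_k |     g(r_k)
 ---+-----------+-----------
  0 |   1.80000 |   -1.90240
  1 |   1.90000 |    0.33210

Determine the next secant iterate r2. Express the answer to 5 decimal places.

r2 = 1.90000 − 0.33210·(1.90000 − 1.80000) / (0.33210 − (-1.90240))
   = 1.90000 − (0.0332100)/(2.2345000) = 1.8851376

1.88514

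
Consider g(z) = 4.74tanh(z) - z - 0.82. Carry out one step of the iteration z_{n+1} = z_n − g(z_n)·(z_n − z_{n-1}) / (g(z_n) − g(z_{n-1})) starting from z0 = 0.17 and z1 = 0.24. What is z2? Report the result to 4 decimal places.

g(0.17) = -0.191874, g(0.24) = 0.056250
z2 = 0.240000 − 0.056250·(0.240000 − 0.170000) / (0.056250 − (-0.191874)) = 0.240000 − (0.003937)/(0.248124) = 0.224131

0.2241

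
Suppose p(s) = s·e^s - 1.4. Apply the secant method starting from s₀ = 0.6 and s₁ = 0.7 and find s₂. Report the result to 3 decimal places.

0.697

p(0.6) = -0.30673, p(0.7) = 0.00963
s₂ = 0.70000 − 0.00963·(0.70000 − 0.60000) / (0.00963 − (-0.30673)) = 0.70000 − (0.00096)/(0.31636) = 0.69696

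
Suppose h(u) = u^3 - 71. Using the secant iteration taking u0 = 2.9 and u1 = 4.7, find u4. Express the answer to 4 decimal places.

h(2.9) = -46.611000, h(4.7) = 32.823000
u2 = 4.700000 − 32.823000·(4.700000 − 2.900000) / (32.823000 − (-46.611000)) = 4.700000 − (59.081400)/(79.434000) = 3.956220
h(3.956220) = -9.078512
u3 = 3.956220 − (-9.078512)·(3.956220 − 4.700000) / (-9.078512 − 32.823000) = 3.956220 − (6.752413)/(-41.901512) = 4.117370
h(4.117370) = -1.199320
u4 = 4.117370 − (-1.199320)·(4.117370 − 3.956220) / (-1.199320 − (-9.078512)) = 4.117370 − (-0.193270)/(7.879191) = 4.141899

4.1419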